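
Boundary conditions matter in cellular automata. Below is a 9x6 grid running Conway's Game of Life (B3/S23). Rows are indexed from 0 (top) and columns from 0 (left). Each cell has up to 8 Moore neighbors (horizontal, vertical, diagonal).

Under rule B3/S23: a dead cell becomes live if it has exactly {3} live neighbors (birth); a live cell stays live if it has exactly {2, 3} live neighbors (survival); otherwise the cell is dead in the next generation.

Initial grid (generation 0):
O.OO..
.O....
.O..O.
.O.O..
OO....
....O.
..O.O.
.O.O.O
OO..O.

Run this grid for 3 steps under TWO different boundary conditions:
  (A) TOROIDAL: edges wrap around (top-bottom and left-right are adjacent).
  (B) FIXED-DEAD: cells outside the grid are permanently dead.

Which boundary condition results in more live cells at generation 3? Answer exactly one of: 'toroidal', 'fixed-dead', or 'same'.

Answer: toroidal

Derivation:
Under TOROIDAL boundary, generation 3:
OOOO.O
..OOOO
......
......
......
O...O.
.O.O.O
..O.OO
......
Population = 17

Under FIXED-DEAD boundary, generation 3:
.O....
.O....
......
......
......
OO..O.
OO...O
O..O.O
.O.OO.
Population = 14

Comparison: toroidal=17, fixed-dead=14 -> toroidal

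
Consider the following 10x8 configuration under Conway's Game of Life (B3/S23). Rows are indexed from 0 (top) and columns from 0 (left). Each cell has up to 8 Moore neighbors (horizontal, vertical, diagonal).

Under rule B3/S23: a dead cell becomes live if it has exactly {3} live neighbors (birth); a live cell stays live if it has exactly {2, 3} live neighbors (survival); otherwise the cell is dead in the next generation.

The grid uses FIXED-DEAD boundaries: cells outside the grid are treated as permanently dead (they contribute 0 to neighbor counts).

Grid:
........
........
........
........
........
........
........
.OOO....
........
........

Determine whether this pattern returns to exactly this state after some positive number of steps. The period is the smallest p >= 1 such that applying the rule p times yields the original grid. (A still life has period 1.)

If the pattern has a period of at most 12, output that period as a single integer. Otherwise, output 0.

Simulating and comparing each generation to the original:
Gen 0 (original, given above): 3 live cells
Gen 1: 3 live cells, differs from original
Gen 2: 3 live cells, MATCHES original -> period = 2

Answer: 2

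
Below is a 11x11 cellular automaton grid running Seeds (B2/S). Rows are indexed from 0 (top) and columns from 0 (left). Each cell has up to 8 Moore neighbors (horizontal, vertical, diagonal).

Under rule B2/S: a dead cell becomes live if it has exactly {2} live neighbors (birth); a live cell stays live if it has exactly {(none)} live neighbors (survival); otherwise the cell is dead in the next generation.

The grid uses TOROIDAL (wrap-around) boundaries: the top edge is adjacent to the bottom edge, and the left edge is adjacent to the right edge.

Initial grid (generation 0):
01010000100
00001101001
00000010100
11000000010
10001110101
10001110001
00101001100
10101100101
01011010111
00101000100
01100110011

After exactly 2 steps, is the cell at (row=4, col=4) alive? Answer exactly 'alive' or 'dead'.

Answer: alive

Derivation:
Simulating step by step:
Generation 0 (given above): 49 live cells
Generation 1: 7 live cells
00000000000
10110000000
01001000000
00001000000
00010000000
00000000000
00000000000
00000000000
00000000000
00000000000
00000000000
Generation 2: 9 live cells
01110000000
00001000000
10000100000
00100100000
00001000000
00000000000
00000000000
00000000000
00000000000
00000000000
00000000000

Cell (4,4) at generation 2: 1 -> alive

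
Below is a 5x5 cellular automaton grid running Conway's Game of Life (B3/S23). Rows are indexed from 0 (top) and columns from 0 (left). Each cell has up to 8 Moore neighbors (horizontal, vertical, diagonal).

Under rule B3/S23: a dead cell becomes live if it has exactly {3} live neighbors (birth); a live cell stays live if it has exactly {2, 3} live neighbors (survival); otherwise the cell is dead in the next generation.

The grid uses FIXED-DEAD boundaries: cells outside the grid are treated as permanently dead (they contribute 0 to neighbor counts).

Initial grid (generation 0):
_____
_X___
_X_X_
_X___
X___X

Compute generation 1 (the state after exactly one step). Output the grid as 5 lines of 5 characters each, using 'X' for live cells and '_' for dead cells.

Answer: _____
__X__
XX___
XXX__
_____

Derivation:
Simulating step by step:
Generation 0 (given above): 6 live cells
Generation 1: 6 live cells
(generation 1 grid is the final answer)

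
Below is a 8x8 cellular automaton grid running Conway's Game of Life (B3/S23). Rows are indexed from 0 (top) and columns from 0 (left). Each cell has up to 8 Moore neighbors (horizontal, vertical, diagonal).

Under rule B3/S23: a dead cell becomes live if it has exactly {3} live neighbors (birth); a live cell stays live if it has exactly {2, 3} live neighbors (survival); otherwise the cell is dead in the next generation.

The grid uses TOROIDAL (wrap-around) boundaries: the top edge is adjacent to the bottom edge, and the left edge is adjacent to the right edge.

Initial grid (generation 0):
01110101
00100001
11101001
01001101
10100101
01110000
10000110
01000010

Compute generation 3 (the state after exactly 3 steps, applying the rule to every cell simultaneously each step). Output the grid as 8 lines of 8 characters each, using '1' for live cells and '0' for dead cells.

Answer: 00000010
00101100
00011000
00000000
00000000
10100000
00001111
00001111

Derivation:
Simulating step by step:
Generation 0 (given above): 28 live cells
Generation 1: 23 live cells
01010001
00001001
00101101
00001100
00000101
00111100
10000111
01001000
Generation 2: 19 live cells
00111000
00101101
00000000
00010000
00000000
10010000
11100011
01101100
Generation 3: 16 live cells
(generation 3 grid is the final answer)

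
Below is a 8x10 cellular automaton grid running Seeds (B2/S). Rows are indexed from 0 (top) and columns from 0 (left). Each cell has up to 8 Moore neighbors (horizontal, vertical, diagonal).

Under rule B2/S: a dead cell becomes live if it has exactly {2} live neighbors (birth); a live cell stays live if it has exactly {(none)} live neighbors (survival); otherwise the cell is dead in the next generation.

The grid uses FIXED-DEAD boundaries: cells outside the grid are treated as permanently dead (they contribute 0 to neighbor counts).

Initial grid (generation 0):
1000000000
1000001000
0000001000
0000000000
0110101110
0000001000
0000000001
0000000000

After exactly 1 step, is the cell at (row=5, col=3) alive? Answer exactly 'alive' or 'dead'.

Answer: alive

Derivation:
Simulating step by step:
Generation 0 (given above): 12 live cells
Generation 1: 15 live cells
0100000000
0100010100
0000010100
0111000010
0001000000
0111000001
0000000000
0000000000

Cell (5,3) at generation 1: 1 -> alive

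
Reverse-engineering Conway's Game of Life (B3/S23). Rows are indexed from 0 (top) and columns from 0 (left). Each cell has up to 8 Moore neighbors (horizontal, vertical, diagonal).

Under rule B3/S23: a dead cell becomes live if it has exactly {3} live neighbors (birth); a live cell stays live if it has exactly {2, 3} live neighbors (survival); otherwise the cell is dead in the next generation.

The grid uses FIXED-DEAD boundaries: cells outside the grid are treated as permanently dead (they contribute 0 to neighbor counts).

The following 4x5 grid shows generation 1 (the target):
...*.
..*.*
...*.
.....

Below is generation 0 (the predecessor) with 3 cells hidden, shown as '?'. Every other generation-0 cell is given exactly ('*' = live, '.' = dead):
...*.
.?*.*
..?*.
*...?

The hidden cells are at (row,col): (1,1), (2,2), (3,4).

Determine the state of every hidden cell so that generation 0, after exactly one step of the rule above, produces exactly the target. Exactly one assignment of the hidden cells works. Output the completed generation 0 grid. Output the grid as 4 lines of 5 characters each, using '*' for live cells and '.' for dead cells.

Hidden generation-0 cells (in order): (1,1), (2,2), (3,4).
A hidden cell only influences target cells in its own 3x3 neighborhood. Try each of the 2^3 = 8 assignments, step the completed generation 0 forward once under B3/S23, and compare with the target:
  (1,1)=. (2,2)=. (3,4)=. -> step reproduces the target at every cell -> ACCEPT
  (1,1)=. (2,2)=. (3,4)=* -> step gives (2,4)='*' but target has '.' -> reject
  (1,1)=. (2,2)=* (3,4)=. -> step gives (2,1)='*' but target has '.' -> reject
  (1,1)=. (2,2)=* (3,4)=* -> step gives (2,1)='*' but target has '.' -> reject
  (1,1)=* (2,2)=. (3,4)=. -> step gives (0,2)='*' but target has '.' -> reject
  (1,1)=* (2,2)=. (3,4)=* -> step gives (0,2)='*' but target has '.' -> reject
  (1,1)=* (2,2)=* (3,4)=. -> step gives (0,2)='*' but target has '.' -> reject
  (1,1)=* (2,2)=* (3,4)=* -> step gives (0,2)='*' but target has '.' -> reject
Unique solution: (1,1)=dead, (2,2)=dead, (3,4)=dead.
Check: live-neighbor counts of every cell in the completed generation 0:
01222
01242
12222
01111
Applying B3/S23 to generation 0 with these counts gives:
...*.
..*.*
...*.
.....
which matches the target exactly.

Answer: ...*.
..*.*
...*.
*....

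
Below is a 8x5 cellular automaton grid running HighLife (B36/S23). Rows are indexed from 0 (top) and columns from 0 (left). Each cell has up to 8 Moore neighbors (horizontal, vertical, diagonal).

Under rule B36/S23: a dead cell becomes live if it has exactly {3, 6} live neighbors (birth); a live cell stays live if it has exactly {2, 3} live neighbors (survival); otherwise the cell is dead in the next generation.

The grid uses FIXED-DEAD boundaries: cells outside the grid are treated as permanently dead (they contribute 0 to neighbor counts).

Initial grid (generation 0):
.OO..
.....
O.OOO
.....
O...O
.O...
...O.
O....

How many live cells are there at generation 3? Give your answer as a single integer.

Answer: 0

Derivation:
Simulating step by step:
Generation 0 (given above): 11 live cells
Generation 1: 3 live cells
.....
.....
...O.
.O..O
.....
.....
.....
.....
Generation 2: 0 live cells
.....
.....
.....
.....
.....
.....
.....
.....
Generation 3: 0 live cells
.....
.....
.....
.....
.....
.....
.....
.....
Population at generation 3: 0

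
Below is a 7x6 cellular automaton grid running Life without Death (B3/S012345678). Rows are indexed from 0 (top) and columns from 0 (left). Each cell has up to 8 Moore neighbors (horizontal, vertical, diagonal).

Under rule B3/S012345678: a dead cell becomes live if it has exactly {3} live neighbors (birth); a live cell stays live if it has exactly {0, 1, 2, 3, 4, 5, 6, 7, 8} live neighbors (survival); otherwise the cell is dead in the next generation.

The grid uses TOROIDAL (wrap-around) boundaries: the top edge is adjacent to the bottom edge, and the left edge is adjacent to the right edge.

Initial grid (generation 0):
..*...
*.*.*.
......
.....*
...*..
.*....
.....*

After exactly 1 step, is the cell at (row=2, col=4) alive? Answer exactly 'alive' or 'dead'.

Answer: dead

Derivation:
Simulating step by step:
Generation 0 (given above): 8 live cells
Generation 1: 14 live cells
.***.*
*****.
.....*
.....*
...*..
.*....
.....*

Cell (2,4) at generation 1: 0 -> dead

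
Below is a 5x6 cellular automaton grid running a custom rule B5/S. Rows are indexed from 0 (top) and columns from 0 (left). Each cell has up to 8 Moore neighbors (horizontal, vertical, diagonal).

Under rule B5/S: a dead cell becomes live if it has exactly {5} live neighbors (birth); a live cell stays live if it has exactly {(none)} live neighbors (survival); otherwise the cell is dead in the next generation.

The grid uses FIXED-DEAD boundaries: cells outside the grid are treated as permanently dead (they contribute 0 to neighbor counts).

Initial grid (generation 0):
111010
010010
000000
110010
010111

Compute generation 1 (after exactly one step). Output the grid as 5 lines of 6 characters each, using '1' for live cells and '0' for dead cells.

Simulating step by step:
Generation 0 (given above): 13 live cells
Generation 1: 0 live cells
(generation 1 grid is the final answer)

Answer: 000000
000000
000000
000000
000000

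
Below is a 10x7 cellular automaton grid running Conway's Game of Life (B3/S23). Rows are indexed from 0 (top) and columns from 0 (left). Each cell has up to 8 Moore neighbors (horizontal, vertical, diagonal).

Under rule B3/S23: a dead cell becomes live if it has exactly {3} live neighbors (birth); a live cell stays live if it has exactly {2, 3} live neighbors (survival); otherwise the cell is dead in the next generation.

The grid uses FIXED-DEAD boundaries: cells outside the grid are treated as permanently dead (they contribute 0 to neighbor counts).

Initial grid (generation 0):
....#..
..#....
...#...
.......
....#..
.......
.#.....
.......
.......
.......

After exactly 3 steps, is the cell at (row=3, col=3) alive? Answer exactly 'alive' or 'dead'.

Simulating step by step:
Generation 0 (given above): 5 live cells
Generation 1: 1 live cells
.......
...#...
.......
.......
.......
.......
.......
.......
.......
.......
Generation 2: 0 live cells
.......
.......
.......
.......
.......
.......
.......
.......
.......
.......
Generation 3: 0 live cells
.......
.......
.......
.......
.......
.......
.......
.......
.......
.......

Cell (3,3) at generation 3: 0 -> dead

Answer: dead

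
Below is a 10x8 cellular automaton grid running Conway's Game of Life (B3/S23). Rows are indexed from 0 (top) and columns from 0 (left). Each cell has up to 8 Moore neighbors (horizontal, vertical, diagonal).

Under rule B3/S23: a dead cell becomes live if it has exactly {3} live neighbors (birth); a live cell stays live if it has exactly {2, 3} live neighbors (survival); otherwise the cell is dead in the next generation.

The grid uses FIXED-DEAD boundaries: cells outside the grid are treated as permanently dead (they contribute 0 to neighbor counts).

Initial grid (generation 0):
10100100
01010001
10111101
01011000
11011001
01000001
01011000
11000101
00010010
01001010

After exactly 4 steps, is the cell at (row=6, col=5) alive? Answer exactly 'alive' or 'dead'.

Simulating step by step:
Generation 0 (given above): 34 live cells
Generation 1: 28 live cells
01100000
10000100
10000110
00000010
11011000
01000000
01001010
11010110
11101011
00000100
Generation 2: 29 live cells
01000000
10000110
00000110
11001010
11100000
01011100
01001010
00010000
10111001
01000110
Generation 3: 26 live cells
00000000
00000110
11001001
10100010
00000000
00011100
00000000
01000100
01111110
01111110
Generation 4: 18 live cells
00000000
00000110
11000001
10000000
00011100
00001000
00000100
01010110
10000000
01000010

Cell (6,5) at generation 4: 1 -> alive

Answer: alive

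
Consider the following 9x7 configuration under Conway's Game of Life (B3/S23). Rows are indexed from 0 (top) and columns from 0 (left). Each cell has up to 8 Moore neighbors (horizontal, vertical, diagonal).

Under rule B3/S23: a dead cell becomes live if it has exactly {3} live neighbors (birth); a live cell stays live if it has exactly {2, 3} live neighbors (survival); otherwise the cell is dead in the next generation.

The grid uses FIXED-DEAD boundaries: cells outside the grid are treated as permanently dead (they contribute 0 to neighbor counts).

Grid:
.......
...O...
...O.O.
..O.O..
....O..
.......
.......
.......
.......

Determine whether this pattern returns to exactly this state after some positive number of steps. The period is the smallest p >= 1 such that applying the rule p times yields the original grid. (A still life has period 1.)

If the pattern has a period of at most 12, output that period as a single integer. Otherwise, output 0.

Answer: 2

Derivation:
Simulating and comparing each generation to the original:
Gen 0 (original, given above): 6 live cells
Gen 1: 6 live cells, differs from original
Gen 2: 6 live cells, MATCHES original -> period = 2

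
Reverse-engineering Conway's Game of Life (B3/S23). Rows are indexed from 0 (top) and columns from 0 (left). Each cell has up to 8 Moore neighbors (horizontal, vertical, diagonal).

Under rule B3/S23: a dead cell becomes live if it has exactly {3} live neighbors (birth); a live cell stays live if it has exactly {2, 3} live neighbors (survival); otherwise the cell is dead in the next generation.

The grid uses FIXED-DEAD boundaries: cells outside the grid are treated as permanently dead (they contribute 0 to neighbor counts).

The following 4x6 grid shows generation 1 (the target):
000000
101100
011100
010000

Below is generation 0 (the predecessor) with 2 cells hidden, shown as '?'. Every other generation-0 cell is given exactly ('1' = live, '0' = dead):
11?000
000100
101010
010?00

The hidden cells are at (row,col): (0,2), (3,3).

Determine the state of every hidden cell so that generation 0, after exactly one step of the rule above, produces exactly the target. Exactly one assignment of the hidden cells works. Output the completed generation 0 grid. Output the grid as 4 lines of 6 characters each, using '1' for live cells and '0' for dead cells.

Hidden generation-0 cells (in order): (0,2), (3,3).
A hidden cell only influences target cells in its own 3x3 neighborhood. Try each of the 2^2 = 4 assignments, step the completed generation 0 forward once under B3/S23, and compare with the target:
  (0,2)=0 (3,3)=0 -> step reproduces the target at every cell -> ACCEPT
  (0,2)=0 (3,3)=1 -> step gives (2,3)='0' but target has '1' -> reject
  (0,2)=1 (3,3)=0 -> step gives (0,1)='1' but target has '0' -> reject
  (0,2)=1 (3,3)=1 -> step gives (0,1)='1' but target has '0' -> reject
Unique solution: (0,2)=dead, (3,3)=dead.
Check: live-neighbor counts of every cell in the completed generation 0:
112110
343221
132311
222211
Applying B3/S23 to generation 0 with these counts gives:
000000
101100
011100
010000
which matches the target exactly.

Answer: 110000
000100
101010
010000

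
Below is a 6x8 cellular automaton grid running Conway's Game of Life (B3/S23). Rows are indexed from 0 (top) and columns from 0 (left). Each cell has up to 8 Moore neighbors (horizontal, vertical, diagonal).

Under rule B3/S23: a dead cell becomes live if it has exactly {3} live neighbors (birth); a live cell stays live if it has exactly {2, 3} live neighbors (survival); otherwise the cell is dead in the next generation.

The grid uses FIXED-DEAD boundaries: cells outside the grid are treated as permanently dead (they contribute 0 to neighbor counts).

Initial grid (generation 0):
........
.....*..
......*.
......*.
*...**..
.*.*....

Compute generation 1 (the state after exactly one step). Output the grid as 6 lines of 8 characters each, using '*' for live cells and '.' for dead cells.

Answer: ........
........
.....**.
......*.
....**..
....*...

Derivation:
Simulating step by step:
Generation 0 (given above): 8 live cells
Generation 1: 6 live cells
(generation 1 grid is the final answer)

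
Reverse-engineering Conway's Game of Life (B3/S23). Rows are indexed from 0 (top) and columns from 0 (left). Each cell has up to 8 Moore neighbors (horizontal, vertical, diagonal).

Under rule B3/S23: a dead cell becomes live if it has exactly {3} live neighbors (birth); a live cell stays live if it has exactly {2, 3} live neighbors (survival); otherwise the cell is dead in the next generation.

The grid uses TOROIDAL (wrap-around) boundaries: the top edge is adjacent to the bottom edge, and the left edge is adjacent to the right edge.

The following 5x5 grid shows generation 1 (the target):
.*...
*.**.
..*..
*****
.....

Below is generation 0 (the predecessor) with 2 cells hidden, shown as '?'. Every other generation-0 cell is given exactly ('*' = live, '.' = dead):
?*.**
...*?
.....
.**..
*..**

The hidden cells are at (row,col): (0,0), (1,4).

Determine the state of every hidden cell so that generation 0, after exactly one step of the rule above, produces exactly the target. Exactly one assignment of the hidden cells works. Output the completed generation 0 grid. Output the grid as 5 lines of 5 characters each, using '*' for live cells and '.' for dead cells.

Hidden generation-0 cells (in order): (0,0), (1,4).
A hidden cell only influences target cells in its own 3x3 neighborhood. Try each of the 2^2 = 4 assignments, step the completed generation 0 forward once under B3/S23, and compare with the target:
  (0,0)=. (1,4)=. -> step gives (0,1)='.' but target has '*' -> reject
  (0,0)=. (1,4)=* -> step gives (0,1)='.' but target has '*' -> reject
  (0,0)=* (1,4)=. -> step reproduces the target at every cell -> ACCEPT
  (0,0)=* (1,4)=* -> step gives (1,0)='.' but target has '*' -> reject
Unique solution: (0,0)=live, (1,4)=dead.
Check: live-neighbor counts of every cell in the completed generation 0:
42446
32324
12321
32233
55545
Applying B3/S23 to generation 0 with these counts gives:
.*...
*.**.
..*..
*****
.....
which matches the target exactly.

Answer: **.**
...*.
.....
.**..
*..**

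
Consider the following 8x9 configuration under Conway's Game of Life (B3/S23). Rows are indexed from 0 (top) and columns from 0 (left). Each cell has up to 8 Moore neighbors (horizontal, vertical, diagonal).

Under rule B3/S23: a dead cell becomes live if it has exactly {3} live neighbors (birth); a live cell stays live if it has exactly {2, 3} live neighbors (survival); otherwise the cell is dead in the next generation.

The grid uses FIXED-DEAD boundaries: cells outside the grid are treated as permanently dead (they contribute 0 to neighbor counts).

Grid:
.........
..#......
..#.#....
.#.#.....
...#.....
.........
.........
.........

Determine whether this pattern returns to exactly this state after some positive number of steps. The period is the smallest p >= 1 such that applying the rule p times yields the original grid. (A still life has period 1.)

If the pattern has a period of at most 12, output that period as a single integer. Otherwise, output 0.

Simulating and comparing each generation to the original:
Gen 0 (original, given above): 6 live cells
Gen 1: 6 live cells, differs from original
Gen 2: 6 live cells, MATCHES original -> period = 2

Answer: 2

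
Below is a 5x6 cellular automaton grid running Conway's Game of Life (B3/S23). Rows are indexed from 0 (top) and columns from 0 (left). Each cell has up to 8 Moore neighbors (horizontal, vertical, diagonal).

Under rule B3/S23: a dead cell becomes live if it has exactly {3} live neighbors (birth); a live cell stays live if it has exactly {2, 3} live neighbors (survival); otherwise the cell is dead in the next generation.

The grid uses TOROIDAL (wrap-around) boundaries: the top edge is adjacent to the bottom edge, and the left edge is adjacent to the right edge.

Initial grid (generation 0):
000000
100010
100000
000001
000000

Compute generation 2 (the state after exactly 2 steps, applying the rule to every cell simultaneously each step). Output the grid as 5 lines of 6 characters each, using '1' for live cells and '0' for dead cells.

Simulating step by step:
Generation 0 (given above): 4 live cells
Generation 1: 2 live cells
000000
000001
100000
000000
000000
Generation 2: 0 live cells
(generation 2 grid is the final answer)

Answer: 000000
000000
000000
000000
000000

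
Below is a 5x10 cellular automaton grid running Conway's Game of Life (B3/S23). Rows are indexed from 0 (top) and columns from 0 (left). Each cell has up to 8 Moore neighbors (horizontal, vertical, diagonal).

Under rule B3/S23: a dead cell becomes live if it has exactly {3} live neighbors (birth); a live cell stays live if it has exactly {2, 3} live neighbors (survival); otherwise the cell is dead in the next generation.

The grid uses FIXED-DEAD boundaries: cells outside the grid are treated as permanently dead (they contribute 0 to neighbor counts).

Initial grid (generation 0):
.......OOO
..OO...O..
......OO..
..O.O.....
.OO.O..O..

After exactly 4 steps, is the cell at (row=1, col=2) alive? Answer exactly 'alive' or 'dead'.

Answer: dead

Derivation:
Simulating step by step:
Generation 0 (given above): 14 live cells
Generation 1: 12 live cells
.......OO.
..........
..O...OO..
.OO..OOO..
.OO.......
Generation 2: 12 live cells
..........
......O.O.
.OO..O.O..
...O.O.O..
.OO...O...
Generation 3: 13 live cells
..........
......OO..
..O.OO.OO.
...OOO.O..
..O...O...
Generation 4: 12 live cells
..........
.....OOOO.
........O.
..O....OO.
...OOOO...

Cell (1,2) at generation 4: 0 -> dead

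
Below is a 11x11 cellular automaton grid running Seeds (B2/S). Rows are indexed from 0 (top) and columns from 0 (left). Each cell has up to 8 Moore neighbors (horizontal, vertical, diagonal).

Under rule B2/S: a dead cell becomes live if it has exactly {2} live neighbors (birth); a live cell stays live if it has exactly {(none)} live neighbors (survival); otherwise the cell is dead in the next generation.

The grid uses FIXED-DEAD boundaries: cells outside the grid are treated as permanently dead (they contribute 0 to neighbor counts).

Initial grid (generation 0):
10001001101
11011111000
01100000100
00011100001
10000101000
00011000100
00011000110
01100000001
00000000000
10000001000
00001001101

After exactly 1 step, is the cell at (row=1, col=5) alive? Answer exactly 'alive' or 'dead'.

Answer: dead

Derivation:
Simulating step by step:
Generation 0 (given above): 38 live cells
Generation 1: 24 live cells
00100000010
00000000000
00000000010
10000001110
00100000110
00100010000
01000101001
00001000100
10100000000
00000010010
00000010010

Cell (1,5) at generation 1: 0 -> dead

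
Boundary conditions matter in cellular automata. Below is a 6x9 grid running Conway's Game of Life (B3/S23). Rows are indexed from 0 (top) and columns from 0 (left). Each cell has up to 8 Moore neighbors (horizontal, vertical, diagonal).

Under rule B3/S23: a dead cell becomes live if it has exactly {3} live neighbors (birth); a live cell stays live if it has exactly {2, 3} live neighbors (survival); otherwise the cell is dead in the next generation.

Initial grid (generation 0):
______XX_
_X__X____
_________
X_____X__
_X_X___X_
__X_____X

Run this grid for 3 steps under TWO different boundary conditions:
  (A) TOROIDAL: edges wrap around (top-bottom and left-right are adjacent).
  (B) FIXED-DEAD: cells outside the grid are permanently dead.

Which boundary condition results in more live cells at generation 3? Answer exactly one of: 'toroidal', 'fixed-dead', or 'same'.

Answer: toroidal

Derivation:
Under TOROIDAL boundary, generation 3:
_________
_________
X________
__X____X_
__X____X_
X_X___X__
Population = 8

Under FIXED-DEAD boundary, generation 3:
_________
_________
_________
_________
_XX______
_XX______
Population = 4

Comparison: toroidal=8, fixed-dead=4 -> toroidal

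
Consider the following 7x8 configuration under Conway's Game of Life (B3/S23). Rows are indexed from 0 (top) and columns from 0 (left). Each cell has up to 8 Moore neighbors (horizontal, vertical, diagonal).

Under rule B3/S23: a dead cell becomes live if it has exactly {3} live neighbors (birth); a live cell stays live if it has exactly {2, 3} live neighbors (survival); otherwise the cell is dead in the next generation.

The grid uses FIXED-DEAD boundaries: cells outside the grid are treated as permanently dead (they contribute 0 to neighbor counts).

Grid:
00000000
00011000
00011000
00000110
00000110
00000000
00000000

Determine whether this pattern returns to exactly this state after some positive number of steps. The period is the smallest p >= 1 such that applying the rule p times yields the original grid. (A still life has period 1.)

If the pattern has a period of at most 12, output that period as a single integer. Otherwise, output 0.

Simulating and comparing each generation to the original:
Gen 0 (original, given above): 8 live cells
Gen 1: 6 live cells, differs from original
Gen 2: 8 live cells, MATCHES original -> period = 2

Answer: 2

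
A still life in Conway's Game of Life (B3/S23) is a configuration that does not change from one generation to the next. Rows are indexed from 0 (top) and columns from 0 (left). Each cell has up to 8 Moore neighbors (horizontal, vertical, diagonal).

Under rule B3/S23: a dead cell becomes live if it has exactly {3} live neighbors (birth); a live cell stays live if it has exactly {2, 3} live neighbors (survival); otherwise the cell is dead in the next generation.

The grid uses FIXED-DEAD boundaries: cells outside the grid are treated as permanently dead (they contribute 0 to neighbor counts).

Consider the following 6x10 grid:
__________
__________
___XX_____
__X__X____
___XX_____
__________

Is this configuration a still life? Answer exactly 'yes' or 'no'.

Answer: yes

Derivation:
Compute generation 1 and compare to generation 0 (given above):
Generation 1:
__________
__________
___XX_____
__X__X____
___XX_____
__________
The grids are IDENTICAL -> still life.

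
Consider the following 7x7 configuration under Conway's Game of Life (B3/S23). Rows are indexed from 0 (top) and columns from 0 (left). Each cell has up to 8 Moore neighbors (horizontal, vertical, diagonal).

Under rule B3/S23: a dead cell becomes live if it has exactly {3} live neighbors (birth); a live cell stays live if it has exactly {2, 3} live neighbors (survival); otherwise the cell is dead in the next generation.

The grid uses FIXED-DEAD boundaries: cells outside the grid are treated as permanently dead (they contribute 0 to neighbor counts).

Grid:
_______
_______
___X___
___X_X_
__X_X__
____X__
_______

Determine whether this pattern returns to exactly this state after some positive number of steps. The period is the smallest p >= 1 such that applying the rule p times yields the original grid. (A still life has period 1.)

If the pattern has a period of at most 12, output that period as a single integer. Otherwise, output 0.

Simulating and comparing each generation to the original:
Gen 0 (original, given above): 6 live cells
Gen 1: 6 live cells, differs from original
Gen 2: 6 live cells, MATCHES original -> period = 2

Answer: 2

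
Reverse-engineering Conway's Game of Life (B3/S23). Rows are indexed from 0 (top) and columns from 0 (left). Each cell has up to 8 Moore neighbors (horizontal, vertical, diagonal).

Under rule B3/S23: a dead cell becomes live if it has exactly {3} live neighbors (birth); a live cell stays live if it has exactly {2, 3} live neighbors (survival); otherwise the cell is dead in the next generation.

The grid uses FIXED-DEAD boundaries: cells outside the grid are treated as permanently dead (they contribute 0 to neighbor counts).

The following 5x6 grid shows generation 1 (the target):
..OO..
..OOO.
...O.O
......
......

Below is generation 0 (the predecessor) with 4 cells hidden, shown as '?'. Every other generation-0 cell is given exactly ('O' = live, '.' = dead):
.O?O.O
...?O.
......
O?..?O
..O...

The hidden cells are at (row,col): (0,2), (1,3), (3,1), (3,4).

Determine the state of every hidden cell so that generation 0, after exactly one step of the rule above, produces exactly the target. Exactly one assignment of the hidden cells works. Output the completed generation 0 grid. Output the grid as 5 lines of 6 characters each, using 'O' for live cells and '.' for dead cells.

Hidden generation-0 cells (in order): (0,2), (1,3), (3,1), (3,4).
A hidden cell only influences target cells in its own 3x3 neighborhood. Try each of the 2^4 = 16 assignments, step the completed generation 0 forward once under B3/S23, and compare with the target:
  (0,2)=. (1,3)=. (3,1)=. (3,4)=. -> step gives (0,2)='.' but target has 'O' -> reject
  (0,2)=. (1,3)=. (3,1)=. (3,4)=O -> step gives (0,2)='.' but target has 'O' -> reject
  (0,2)=. (1,3)=. (3,1)=O (3,4)=. -> step gives (0,2)='.' but target has 'O' -> reject
  (0,2)=. (1,3)=. (3,1)=O (3,4)=O -> step gives (0,2)='.' but target has 'O' -> reject
  (0,2)=. (1,3)=O (3,1)=. (3,4)=. -> step gives (2,3)='.' but target has 'O' -> reject
  (0,2)=. (1,3)=O (3,1)=. (3,4)=O -> step reproduces the target at every cell -> ACCEPT
  (0,2)=. (1,3)=O (3,1)=O (3,4)=. -> step gives (2,3)='.' but target has 'O' -> reject
  (0,2)=. (1,3)=O (3,1)=O (3,4)=O -> step gives (3,1)='O' but target has '.' -> reject
  (0,2)=O (1,3)=. (3,1)=. (3,4)=. -> step gives (0,4)='O' but target has '.' -> reject
  (0,2)=O (1,3)=. (3,1)=. (3,4)=O -> step gives (0,4)='O' but target has '.' -> reject
  (0,2)=O (1,3)=. (3,1)=O (3,4)=. -> step gives (0,4)='O' but target has '.' -> reject
  (0,2)=O (1,3)=. (3,1)=O (3,4)=O -> step gives (0,4)='O' but target has '.' -> reject
  (0,2)=O (1,3)=O (3,1)=. (3,4)=. -> step gives (1,2)='.' but target has 'O' -> reject
  (0,2)=O (1,3)=O (3,1)=. (3,4)=O -> step gives (1,2)='.' but target has 'O' -> reject
  (0,2)=O (1,3)=O (3,1)=O (3,4)=. -> step gives (1,2)='.' but target has 'O' -> reject
  (0,2)=O (1,3)=O (3,1)=O (3,4)=O -> step gives (1,2)='.' but target has 'O' -> reject
Unique solution: (0,2)=dead, (1,3)=live, (3,1)=dead, (3,4)=live.
Check: live-neighbor counts of every cell in the completed generation 0:
103241
113232
111343
021211
120222
Applying B3/S23 to generation 0 with these counts gives:
..OO..
..OOO.
...O.O
......
......
which matches the target exactly.

Answer: .O.O.O
...OO.
......
O...OO
..O...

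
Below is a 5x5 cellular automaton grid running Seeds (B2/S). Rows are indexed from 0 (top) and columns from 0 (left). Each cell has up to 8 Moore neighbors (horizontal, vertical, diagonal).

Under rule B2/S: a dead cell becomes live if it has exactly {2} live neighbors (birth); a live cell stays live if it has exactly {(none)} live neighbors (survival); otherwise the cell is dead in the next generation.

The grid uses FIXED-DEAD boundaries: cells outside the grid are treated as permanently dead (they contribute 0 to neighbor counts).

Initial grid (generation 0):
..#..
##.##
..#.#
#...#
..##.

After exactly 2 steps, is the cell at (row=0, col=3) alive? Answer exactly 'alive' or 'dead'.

Answer: dead

Derivation:
Simulating step by step:
Generation 0 (given above): 11 live cells
Generation 1: 4 live cells
#...#
.....
.....
.....
.#..#
Generation 2: 0 live cells
.....
.....
.....
.....
.....

Cell (0,3) at generation 2: 0 -> dead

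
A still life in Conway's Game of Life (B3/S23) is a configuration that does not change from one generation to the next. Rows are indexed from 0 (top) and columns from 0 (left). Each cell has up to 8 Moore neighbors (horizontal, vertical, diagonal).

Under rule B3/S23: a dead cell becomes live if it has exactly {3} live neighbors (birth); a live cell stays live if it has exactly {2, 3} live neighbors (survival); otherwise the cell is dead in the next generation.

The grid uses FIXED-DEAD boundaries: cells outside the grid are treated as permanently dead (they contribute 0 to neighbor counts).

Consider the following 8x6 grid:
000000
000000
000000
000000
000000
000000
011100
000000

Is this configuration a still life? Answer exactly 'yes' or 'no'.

Answer: no

Derivation:
Compute generation 1 and compare to generation 0 (given above):
Generation 1:
000000
000000
000000
000000
000000
001000
001000
001000
Cell (5,2) differs: gen0=0 vs gen1=1 -> NOT a still life.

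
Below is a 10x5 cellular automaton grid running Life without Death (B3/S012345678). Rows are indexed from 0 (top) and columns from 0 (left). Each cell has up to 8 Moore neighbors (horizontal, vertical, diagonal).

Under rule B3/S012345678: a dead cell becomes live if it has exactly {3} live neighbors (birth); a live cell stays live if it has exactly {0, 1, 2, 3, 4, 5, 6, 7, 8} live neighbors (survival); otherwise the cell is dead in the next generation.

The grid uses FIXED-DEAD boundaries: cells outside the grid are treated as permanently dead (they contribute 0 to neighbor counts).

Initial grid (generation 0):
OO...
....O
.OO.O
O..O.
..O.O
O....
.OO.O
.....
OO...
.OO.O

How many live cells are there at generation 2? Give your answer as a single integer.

Simulating step by step:
Generation 0 (given above): 19 live cells
Generation 1: 30 live cells
OO...
O.OOO
.OO.O
O..OO
.OOOO
O.O..
.OO.O
O.O..
OOO..
OOO.O
Generation 2: 37 live cells
OOOO.
O.OOO
OOO.O
O..OO
OOOOO
O.O.O
OOO.O
O.O..
OOO..
OOOOO
Population at generation 2: 37

Answer: 37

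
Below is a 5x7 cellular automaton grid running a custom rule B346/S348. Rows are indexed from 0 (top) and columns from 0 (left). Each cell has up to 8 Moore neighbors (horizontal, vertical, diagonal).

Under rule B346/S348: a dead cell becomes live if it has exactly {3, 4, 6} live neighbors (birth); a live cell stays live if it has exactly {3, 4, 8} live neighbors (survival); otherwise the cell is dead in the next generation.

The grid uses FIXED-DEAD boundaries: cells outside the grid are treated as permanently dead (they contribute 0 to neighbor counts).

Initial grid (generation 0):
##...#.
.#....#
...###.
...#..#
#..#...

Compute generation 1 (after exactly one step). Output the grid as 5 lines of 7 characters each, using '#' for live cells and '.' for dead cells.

Answer: .......
#.#.##.
..#.###
..##.#.
.......

Derivation:
Simulating step by step:
Generation 0 (given above): 12 live cells
Generation 1: 11 live cells
(generation 1 grid is the final answer)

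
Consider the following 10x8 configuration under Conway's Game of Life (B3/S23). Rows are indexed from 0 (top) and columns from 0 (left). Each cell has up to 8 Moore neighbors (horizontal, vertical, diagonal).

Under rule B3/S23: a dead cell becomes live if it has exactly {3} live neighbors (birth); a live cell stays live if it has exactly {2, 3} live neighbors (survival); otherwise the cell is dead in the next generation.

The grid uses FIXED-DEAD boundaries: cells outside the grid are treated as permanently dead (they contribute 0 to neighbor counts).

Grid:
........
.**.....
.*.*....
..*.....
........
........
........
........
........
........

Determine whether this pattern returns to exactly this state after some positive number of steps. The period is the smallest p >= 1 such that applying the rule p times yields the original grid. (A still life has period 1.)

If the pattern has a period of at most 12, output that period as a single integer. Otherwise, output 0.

Answer: 1

Derivation:
Simulating and comparing each generation to the original:
Gen 0 (original, given above): 5 live cells
Gen 1: 5 live cells, MATCHES original -> period = 1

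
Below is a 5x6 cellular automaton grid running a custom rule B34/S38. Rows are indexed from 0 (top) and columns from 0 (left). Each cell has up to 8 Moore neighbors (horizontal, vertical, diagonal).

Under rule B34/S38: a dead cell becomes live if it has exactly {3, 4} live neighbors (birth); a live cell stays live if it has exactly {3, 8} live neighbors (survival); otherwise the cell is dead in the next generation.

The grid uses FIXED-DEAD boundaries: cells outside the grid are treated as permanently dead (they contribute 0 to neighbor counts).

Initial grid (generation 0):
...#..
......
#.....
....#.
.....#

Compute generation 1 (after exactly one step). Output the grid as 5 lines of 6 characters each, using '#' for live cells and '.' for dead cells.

Answer: ......
......
......
......
......

Derivation:
Simulating step by step:
Generation 0 (given above): 4 live cells
Generation 1: 0 live cells
(generation 1 grid is the final answer)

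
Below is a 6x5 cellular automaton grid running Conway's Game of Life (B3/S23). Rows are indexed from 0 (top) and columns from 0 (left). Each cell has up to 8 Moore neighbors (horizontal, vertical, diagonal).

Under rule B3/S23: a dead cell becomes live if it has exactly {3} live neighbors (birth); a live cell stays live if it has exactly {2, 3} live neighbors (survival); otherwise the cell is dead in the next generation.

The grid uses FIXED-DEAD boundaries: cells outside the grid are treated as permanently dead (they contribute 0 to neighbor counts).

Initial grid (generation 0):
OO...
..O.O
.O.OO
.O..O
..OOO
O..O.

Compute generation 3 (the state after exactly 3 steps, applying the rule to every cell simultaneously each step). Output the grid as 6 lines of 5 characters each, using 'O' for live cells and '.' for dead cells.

Simulating step by step:
Generation 0 (given above): 14 live cells
Generation 1: 13 live cells
.O...
O.O.O
.O..O
.O...
.OO.O
..OOO
Generation 2: 16 live cells
.O...
O.OO.
OOOO.
OO.O.
.O..O
.OO.O
Generation 3: 11 live cells
(generation 3 grid is the final answer)

Answer: .OO..
O..O.
....O
...OO
....O
.OOO.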